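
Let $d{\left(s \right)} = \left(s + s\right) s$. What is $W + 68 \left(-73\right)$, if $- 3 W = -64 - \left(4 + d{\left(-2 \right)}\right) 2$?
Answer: $- \frac{14804}{3} \approx -4934.7$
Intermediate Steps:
$d{\left(s \right)} = 2 s^{2}$ ($d{\left(s \right)} = 2 s s = 2 s^{2}$)
$W = \frac{88}{3}$ ($W = - \frac{-64 - \left(4 + 2 \left(-2\right)^{2}\right) 2}{3} = - \frac{-64 - \left(4 + 2 \cdot 4\right) 2}{3} = - \frac{-64 - \left(4 + 8\right) 2}{3} = - \frac{-64 - 12 \cdot 2}{3} = - \frac{-64 - 24}{3} = \left(- \frac{1}{3}\right) \left(-88\right) = \frac{88}{3} \approx 29.333$)
$W + 68 \left(-73\right) = \frac{88}{3} + 68 \left(-73\right) = \frac{88}{3} - 4964 = - \frac{14804}{3}$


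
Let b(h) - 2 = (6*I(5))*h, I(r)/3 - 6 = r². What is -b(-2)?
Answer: 1114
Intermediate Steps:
I(r) = 18 + 3*r²
b(h) = 2 + 558*h (b(h) = 2 + (6*(18 + 3*5²))*h = 2 + (6*(18 + 3*25))*h = 2 + (6*(18 + 75))*h = 2 + (6*93)*h = 2 + 558*h)
-b(-2) = -(2 + 558*(-2)) = -(2 - 1116) = -1*(-1114) = 1114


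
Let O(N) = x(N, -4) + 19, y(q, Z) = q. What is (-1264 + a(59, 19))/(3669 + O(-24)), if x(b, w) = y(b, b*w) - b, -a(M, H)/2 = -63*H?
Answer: 565/1844 ≈ 0.30640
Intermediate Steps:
a(M, H) = 126*H (a(M, H) = -(-126)*H = 126*H)
x(b, w) = 0 (x(b, w) = b - b = 0)
O(N) = 19 (O(N) = 0 + 19 = 19)
(-1264 + a(59, 19))/(3669 + O(-24)) = (-1264 + 126*19)/(3669 + 19) = (-1264 + 2394)/3688 = 1130*(1/3688) = 565/1844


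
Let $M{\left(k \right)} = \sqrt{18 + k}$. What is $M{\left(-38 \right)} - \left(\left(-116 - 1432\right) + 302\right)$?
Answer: $1246 + 2 i \sqrt{5} \approx 1246.0 + 4.4721 i$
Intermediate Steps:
$M{\left(-38 \right)} - \left(\left(-116 - 1432\right) + 302\right) = \sqrt{18 - 38} - \left(\left(-116 - 1432\right) + 302\right) = \sqrt{-20} - \left(-1548 + 302\right) = 2 i \sqrt{5} - -1246 = 2 i \sqrt{5} + 1246 = 1246 + 2 i \sqrt{5}$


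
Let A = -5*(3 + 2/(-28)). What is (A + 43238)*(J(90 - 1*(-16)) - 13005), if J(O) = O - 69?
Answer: -3923643468/7 ≈ -5.6052e+8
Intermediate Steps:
J(O) = -69 + O
A = -205/14 (A = -5*(3 + 2*(-1/28)) = -5*(3 - 1/14) = -5*41/14 = -205/14 ≈ -14.643)
(A + 43238)*(J(90 - 1*(-16)) - 13005) = (-205/14 + 43238)*((-69 + (90 - 1*(-16))) - 13005) = 605127*((-69 + (90 + 16)) - 13005)/14 = 605127*((-69 + 106) - 13005)/14 = 605127*(37 - 13005)/14 = (605127/14)*(-12968) = -3923643468/7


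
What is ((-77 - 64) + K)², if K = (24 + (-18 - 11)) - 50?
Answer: 38416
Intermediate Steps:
K = -55 (K = (24 - 29) - 50 = -5 - 50 = -55)
((-77 - 64) + K)² = ((-77 - 64) - 55)² = (-141 - 55)² = (-196)² = 38416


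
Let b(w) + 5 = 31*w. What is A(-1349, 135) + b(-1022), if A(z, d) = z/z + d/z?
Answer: -42744549/1349 ≈ -31686.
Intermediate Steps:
b(w) = -5 + 31*w
A(z, d) = 1 + d/z
A(-1349, 135) + b(-1022) = (135 - 1349)/(-1349) + (-5 + 31*(-1022)) = -1/1349*(-1214) + (-5 - 31682) = 1214/1349 - 31687 = -42744549/1349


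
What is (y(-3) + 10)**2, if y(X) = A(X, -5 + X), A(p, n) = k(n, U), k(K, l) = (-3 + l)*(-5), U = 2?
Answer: 225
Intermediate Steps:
k(K, l) = 15 - 5*l
A(p, n) = 5 (A(p, n) = 15 - 5*2 = 15 - 10 = 5)
y(X) = 5
(y(-3) + 10)**2 = (5 + 10)**2 = 15**2 = 225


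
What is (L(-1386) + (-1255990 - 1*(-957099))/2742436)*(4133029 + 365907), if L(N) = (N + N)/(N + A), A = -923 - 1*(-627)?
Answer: 3992410879000310/576597169 ≈ 6.9241e+6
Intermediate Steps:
A = -296 (A = -923 + 627 = -296)
L(N) = 2*N/(-296 + N) (L(N) = (N + N)/(N - 296) = (2*N)/(-296 + N) = 2*N/(-296 + N))
(L(-1386) + (-1255990 - 1*(-957099))/2742436)*(4133029 + 365907) = (2*(-1386)/(-296 - 1386) + (-1255990 - 1*(-957099))/2742436)*(4133029 + 365907) = (2*(-1386)/(-1682) + (-1255990 + 957099)*(1/2742436))*4498936 = (2*(-1386)*(-1/1682) - 298891*1/2742436)*4498936 = (1386/841 - 298891/2742436)*4498936 = (3549648965/2306388676)*4498936 = 3992410879000310/576597169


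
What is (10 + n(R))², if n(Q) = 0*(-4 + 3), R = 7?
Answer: 100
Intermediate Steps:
n(Q) = 0 (n(Q) = 0*(-1) = 0)
(10 + n(R))² = (10 + 0)² = 10² = 100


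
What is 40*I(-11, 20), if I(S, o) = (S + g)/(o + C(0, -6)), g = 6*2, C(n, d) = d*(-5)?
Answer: ⅘ ≈ 0.80000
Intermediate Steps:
C(n, d) = -5*d
g = 12
I(S, o) = (12 + S)/(30 + o) (I(S, o) = (S + 12)/(o - 5*(-6)) = (12 + S)/(o + 30) = (12 + S)/(30 + o))
40*I(-11, 20) = 40*((12 - 11)/(30 + 20)) = 40*(1/50) = ⅘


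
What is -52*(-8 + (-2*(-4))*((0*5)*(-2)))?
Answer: 416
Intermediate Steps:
-52*(-8 + (-2*(-4))*((0*5)*(-2))) = -52*(-8 + 8*(0*(-2))) = -52*(-8 + 8*0) = -52*(-8 + 0) = -52*(-8) = 416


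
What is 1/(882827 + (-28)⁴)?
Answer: 1/1497483 ≈ 6.6779e-7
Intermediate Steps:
1/(882827 + (-28)⁴) = 1/(882827 + 614656) = 1/1497483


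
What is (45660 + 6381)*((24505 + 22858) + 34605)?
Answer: 4265696688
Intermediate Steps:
(45660 + 6381)*((24505 + 22858) + 34605) = 52041*(47363 + 34605) = 52041*81968 = 4265696688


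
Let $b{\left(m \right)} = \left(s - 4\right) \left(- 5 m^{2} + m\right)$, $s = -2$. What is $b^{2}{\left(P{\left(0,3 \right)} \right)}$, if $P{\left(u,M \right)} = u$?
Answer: $0$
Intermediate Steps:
$b{\left(m \right)} = - 6 m + 30 m^{2}$ ($b{\left(m \right)} = \left(-2 - 4\right) \left(- 5 m^{2} + m\right) = - 6 \left(m - 5 m^{2}\right) = - 6 m + 30 m^{2}$)
$b^{2}{\left(P{\left(0,3 \right)} \right)} = \left(6 \cdot 0 \left(-1 + 5 \cdot 0\right)\right)^{2} = \left(6 \cdot 0 \left(-1 + 0\right)\right)^{2} = \left(6 \cdot 0 \left(-1\right)\right)^{2} = 0^{2} = 0$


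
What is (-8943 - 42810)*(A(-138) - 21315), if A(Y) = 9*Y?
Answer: 1167392421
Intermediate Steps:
(-8943 - 42810)*(A(-138) - 21315) = (-8943 - 42810)*(9*(-138) - 21315) = -51753*(-1242 - 21315) = -51753*(-22557) = 1167392421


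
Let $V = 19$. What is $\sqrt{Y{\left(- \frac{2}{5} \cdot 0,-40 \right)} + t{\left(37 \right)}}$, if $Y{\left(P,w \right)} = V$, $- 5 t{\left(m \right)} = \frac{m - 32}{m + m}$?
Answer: $\frac{\sqrt{103970}}{74} \approx 4.3573$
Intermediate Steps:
$t{\left(m \right)} = - \frac{-32 + m}{10 m}$ ($t{\left(m \right)} = - \frac{\left(m - 32\right) \frac{1}{m + m}}{5} = - \frac{\left(-32 + m\right) \frac{1}{2 m}}{5} = - \frac{\frac{1}{2} \frac{1}{m} \left(-32 + m\right)}{5} = - \frac{-32 + m}{10 m}$)
$Y{\left(P,w \right)} = 19$
$\sqrt{Y{\left(- \frac{2}{5} \cdot 0,-40 \right)} + t{\left(37 \right)}} = \sqrt{19 + \frac{32 - 37}{10 \cdot 37}} = \sqrt{19 + \frac{1}{10} \cdot \frac{1}{37} \left(32 - 37\right)} = \sqrt{19 + \frac{1}{10} \cdot \frac{1}{37} \left(-5\right)} = \sqrt{19 - \frac{1}{74}} = \sqrt{\frac{1405}{74}} = \frac{\sqrt{103970}}{74}$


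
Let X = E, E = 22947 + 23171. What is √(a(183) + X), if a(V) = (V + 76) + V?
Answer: 4*√2910 ≈ 215.78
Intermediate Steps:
a(V) = 76 + 2*V (a(V) = (76 + V) + V = 76 + 2*V)
E = 46118
X = 46118
√(a(183) + X) = √((76 + 2*183) + 46118) = √((76 + 366) + 46118) = √(442 + 46118) = √46560 = 4*√2910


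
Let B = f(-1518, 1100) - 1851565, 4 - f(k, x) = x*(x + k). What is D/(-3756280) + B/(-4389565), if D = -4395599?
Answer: 4904522306703/3297687043640 ≈ 1.4873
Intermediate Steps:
f(k, x) = 4 - x*(k + x) (f(k, x) = 4 - x*(x + k) = 4 - x*(k + x))
B = -1391761 (B = (4 - 1*1100**2 - 1*(-1518)*1100) - 1851565 = (4 - 1*1210000 + 1669800) - 1851565 = (4 - 1210000 + 1669800) - 1851565 = 459804 - 1851565 = -1391761)
D/(-3756280) + B/(-4389565) = -4395599/(-3756280) - 1391761/(-4389565) = -4395599*(-1/3756280) - 1391761*(-1/4389565) = 4395599/3756280 + 1391761/4389565 = 4904522306703/3297687043640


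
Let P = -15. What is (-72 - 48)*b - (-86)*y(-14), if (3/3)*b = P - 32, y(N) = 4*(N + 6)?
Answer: 2888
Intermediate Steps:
y(N) = 24 + 4*N (y(N) = 4*(6 + N) = 24 + 4*N)
b = -47 (b = -15 - 32 = -47)
(-72 - 48)*b - (-86)*y(-14) = (-72 - 48)*(-47) - (-86)*(24 + 4*(-14)) = -120*(-47) - (-86)*(24 - 56) = 5640 - (-86)*(-32) = 5640 - 1*2752 = 5640 - 2752 = 2888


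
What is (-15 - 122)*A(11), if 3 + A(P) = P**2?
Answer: -16166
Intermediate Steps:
A(P) = -3 + P**2
(-15 - 122)*A(11) = (-15 - 122)*(-3 + 11**2) = -137*(-3 + 121) = -137*118 = -16166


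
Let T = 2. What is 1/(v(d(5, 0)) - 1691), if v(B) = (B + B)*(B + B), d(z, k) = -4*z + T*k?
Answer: -1/91 ≈ -0.010989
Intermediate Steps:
d(z, k) = -4*z + 2*k
v(B) = 4*B² (v(B) = (2*B)*(2*B) = 4*B²)
1/(v(d(5, 0)) - 1691) = 1/(4*(-4*5 + 2*0)² - 1691) = 1/(4*(-20 + 0)² - 1691) = 1/(4*(-20)² - 1691) = 1/(4*400 - 1691) = 1/(1600 - 1691) = 1/(-91) = -1/91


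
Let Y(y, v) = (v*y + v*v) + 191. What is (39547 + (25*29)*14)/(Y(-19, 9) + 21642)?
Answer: 49697/21743 ≈ 2.2857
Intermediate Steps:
Y(y, v) = 191 + v² + v*y (Y(y, v) = (v*y + v²) + 191 = (v² + v*y) + 191 = 191 + v² + v*y)
(39547 + (25*29)*14)/(Y(-19, 9) + 21642) = (39547 + (25*29)*14)/((191 + 9² + 9*(-19)) + 21642) = (39547 + 725*14)/((191 + 81 - 171) + 21642) = (39547 + 10150)/(101 + 21642) = 49697/21743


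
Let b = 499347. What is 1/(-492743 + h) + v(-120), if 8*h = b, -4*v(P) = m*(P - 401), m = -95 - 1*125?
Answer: -98647617043/3442597 ≈ -28655.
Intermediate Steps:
m = -220 (m = -95 - 125 = -220)
v(P) = -22055 + 55*P (v(P) = -(-55)*(P - 401) = -(-55)*(-401 + P) = -(88220 - 220*P)/4 = -22055 + 55*P)
h = 499347/8 (h = (⅛)*499347 = 499347/8 ≈ 62418.)
1/(-492743 + h) + v(-120) = 1/(-492743 + 499347/8) + (-22055 + 55*(-120)) = 1/(-3442597/8) + (-22055 - 6600) = -8/3442597 - 28655 = -98647617043/3442597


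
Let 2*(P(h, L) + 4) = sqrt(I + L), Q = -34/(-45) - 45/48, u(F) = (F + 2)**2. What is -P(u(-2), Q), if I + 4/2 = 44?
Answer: 4 - sqrt(150545)/120 ≈ 0.76666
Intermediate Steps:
u(F) = (2 + F)**2
I = 42 (I = -2 + 44 = 42)
Q = -131/720 (Q = -34*(-1/45) - 45*1/48 = 34/45 - 15/16 = -131/720 ≈ -0.18194)
P(h, L) = -4 + sqrt(42 + L)/2
-P(u(-2), Q) = -(-4 + sqrt(42 - 131/720)/2) = -(-4 + sqrt(30109/720)/2) = -(-4 + (sqrt(150545)/60)/2) = -(-4 + sqrt(150545)/120) = 4 - sqrt(150545)/120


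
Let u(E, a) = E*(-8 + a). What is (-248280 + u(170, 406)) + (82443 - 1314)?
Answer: -99491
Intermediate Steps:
(-248280 + u(170, 406)) + (82443 - 1314) = (-248280 + 170*(-8 + 406)) + (82443 - 1314) = (-248280 + 170*398) + 81129 = (-248280 + 67660) + 81129 = -180620 + 81129 = -99491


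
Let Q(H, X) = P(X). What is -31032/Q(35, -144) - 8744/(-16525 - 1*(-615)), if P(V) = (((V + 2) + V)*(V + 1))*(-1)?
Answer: 212832808/162671795 ≈ 1.3084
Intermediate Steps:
P(V) = -(1 + V)*(2 + 2*V) (P(V) = (((2 + V) + V)*(1 + V))*(-1) = ((2 + 2*V)*(1 + V))*(-1) = ((1 + V)*(2 + 2*V))*(-1) = -(1 + V)*(2 + 2*V))
Q(H, X) = -2 - 4*X - 2*X**2
-31032/Q(35, -144) - 8744/(-16525 - 1*(-615)) = -31032/(-2 - 4*(-144) - 2*(-144)**2) - 8744/(-16525 - 1*(-615)) = -31032/(-2 + 576 - 2*20736) - 8744/(-16525 + 615) = -31032/(-2 + 576 - 41472) - 8744/(-15910) = -31032/(-40898) - 8744*(-1/15910) = -31032*(-1/40898) + 4372/7955 = 15516/20449 + 4372/7955 = 212832808/162671795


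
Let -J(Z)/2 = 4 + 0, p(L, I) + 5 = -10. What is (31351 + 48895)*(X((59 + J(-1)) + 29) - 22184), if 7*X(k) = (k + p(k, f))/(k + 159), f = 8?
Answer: -2978231346682/1673 ≈ -1.7802e+9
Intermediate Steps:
p(L, I) = -15 (p(L, I) = -5 - 10 = -15)
J(Z) = -8 (J(Z) = -2*(4 + 0) = -2*4 = -8)
X(k) = (-15 + k)/(7*(159 + k)) (X(k) = ((k - 15)/(k + 159))/7 = ((-15 + k)/(159 + k))/7 = (-15 + k)/(7*(159 + k)))
(31351 + 48895)*(X((59 + J(-1)) + 29) - 22184) = (31351 + 48895)*((-15 + ((59 - 8) + 29))/(7*(159 + ((59 - 8) + 29))) - 22184) = 80246*((-15 + (51 + 29))/(7*(159 + (51 + 29))) - 22184) = 80246*((-15 + 80)/(7*(159 + 80)) - 22184) = 80246*((1/7)*65/239 - 22184) = 80246*((1/7)*(1/239)*65 - 22184) = 80246*(65/1673 - 22184) = 80246*(-37113767/1673) = -2978231346682/1673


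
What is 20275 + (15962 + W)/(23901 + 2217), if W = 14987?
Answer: 529573399/26118 ≈ 20276.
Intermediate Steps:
20275 + (15962 + W)/(23901 + 2217) = 20275 + (15962 + 14987)/(23901 + 2217) = 20275 + 30949/26118 = 529573399/26118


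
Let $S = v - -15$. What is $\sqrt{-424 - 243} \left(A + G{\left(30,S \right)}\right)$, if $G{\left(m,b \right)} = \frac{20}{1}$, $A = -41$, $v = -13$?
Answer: $- 21 i \sqrt{667} \approx - 542.35 i$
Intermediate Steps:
$S = 2$ ($S = -13 - -15 = -13 + 15 = 2$)
$G{\left(m,b \right)} = 20$ ($G{\left(m,b \right)} = 20 \cdot 1 = 20$)
$\sqrt{-424 - 243} \left(A + G{\left(30,S \right)}\right) = \sqrt{-424 - 243} \left(-41 + 20\right) = \sqrt{-667} \left(-21\right) = i \sqrt{667} \left(-21\right) = - 21 i \sqrt{667}$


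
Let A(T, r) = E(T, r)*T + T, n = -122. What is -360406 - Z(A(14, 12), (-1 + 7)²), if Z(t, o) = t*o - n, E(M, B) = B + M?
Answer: -374136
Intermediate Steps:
A(T, r) = T + T*(T + r) (A(T, r) = (r + T)*T + T = (T + r)*T + T = T*(T + r) + T = T + T*(T + r))
Z(t, o) = 122 + o*t (Z(t, o) = t*o - 1*(-122) = o*t + 122 = 122 + o*t)
-360406 - Z(A(14, 12), (-1 + 7)²) = -360406 - (122 + (-1 + 7)²*(14*(1 + 14 + 12))) = -360406 - (122 + 6²*(14*27)) = -360406 - (122 + 36*378) = -360406 - (122 + 13608) = -360406 - 1*13730 = -360406 - 13730 = -374136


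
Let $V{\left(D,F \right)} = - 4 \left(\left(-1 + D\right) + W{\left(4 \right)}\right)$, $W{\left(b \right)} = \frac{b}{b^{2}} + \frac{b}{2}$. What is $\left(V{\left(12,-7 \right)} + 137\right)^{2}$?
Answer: $7056$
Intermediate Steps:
$W{\left(b \right)} = \frac{1}{b} + \frac{b}{2}$ ($W{\left(b \right)} = \frac{b}{b^{2}} + b \frac{1}{2} = \frac{1}{b} + \frac{b}{2}$)
$V{\left(D,F \right)} = -5 - 4 D$ ($V{\left(D,F \right)} = - 4 \left(\left(-1 + D\right) + \left(\frac{1}{4} + \frac{1}{2} \cdot 4\right)\right) = - 4 \left(\left(-1 + D\right) + \left(\frac{1}{4} + 2\right)\right) = - 4 \left(\left(-1 + D\right) + \frac{9}{4}\right) = - 4 \left(\frac{5}{4} + D\right) = -5 - 4 D$)
$\left(V{\left(12,-7 \right)} + 137\right)^{2} = \left(\left(-5 - 48\right) + 137\right)^{2} = \left(-53 + 137\right)^{2} = 84^{2} = 7056$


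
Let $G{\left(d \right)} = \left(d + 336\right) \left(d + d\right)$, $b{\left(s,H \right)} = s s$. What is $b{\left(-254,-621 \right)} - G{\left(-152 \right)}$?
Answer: $120452$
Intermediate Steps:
$b{\left(s,H \right)} = s^{2}$
$G{\left(d \right)} = 2 d \left(336 + d\right)$ ($G{\left(d \right)} = \left(336 + d\right) 2 d = 2 d \left(336 + d\right)$)
$b{\left(-254,-621 \right)} - G{\left(-152 \right)} = \left(-254\right)^{2} - 2 \left(-152\right) \left(336 - 152\right) = 64516 - 2 \left(-152\right) 184 = 64516 - -55936 = 64516 + 55936 = 120452$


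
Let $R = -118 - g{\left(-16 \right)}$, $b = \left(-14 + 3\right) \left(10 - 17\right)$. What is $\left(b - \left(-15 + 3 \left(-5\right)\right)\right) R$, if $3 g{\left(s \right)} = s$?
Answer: $- \frac{36166}{3} \approx -12055.0$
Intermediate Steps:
$g{\left(s \right)} = \frac{s}{3}$
$b = 77$ ($b = \left(-11\right) \left(-7\right) = 77$)
$R = - \frac{338}{3}$ ($R = -118 - \frac{1}{3} \left(-16\right) = -118 - - \frac{16}{3} = -118 + \frac{16}{3} = - \frac{338}{3} \approx -112.67$)
$\left(b - \left(-15 + 3 \left(-5\right)\right)\right) R = \left(77 - \left(-15 + 3 \left(-5\right)\right)\right) \left(- \frac{338}{3}\right) = \left(77 - \left(-15 - 15\right)\right) \left(- \frac{338}{3}\right) = \left(77 - -30\right) \left(- \frac{338}{3}\right) = \left(77 + 30\right) \left(- \frac{338}{3}\right) = 107 \left(- \frac{338}{3}\right) = - \frac{36166}{3}$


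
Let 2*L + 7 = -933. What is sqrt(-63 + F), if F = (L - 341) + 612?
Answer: I*sqrt(262) ≈ 16.186*I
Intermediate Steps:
L = -470 (L = -7/2 + (1/2)*(-933) = -7/2 - 933/2 = -470)
F = -199 (F = (-470 - 341) + 612 = -811 + 612 = -199)
sqrt(-63 + F) = sqrt(-63 - 199) = sqrt(-262) = I*sqrt(262)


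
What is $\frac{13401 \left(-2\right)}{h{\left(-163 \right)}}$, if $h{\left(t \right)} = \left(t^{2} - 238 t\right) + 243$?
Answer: $- \frac{13401}{32803} \approx -0.40853$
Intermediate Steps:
$h{\left(t \right)} = 243 + t^{2} - 238 t$
$\frac{13401 \left(-2\right)}{h{\left(-163 \right)}} = \frac{13401 \left(-2\right)}{243 + \left(-163\right)^{2} - -38794} = - \frac{26802}{243 + 26569 + 38794} = - \frac{26802}{65606} = \left(-26802\right) \frac{1}{65606} = - \frac{13401}{32803}$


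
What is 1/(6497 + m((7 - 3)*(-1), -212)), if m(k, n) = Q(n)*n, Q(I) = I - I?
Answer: 1/6497 ≈ 0.00015392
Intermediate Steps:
Q(I) = 0
m(k, n) = 0 (m(k, n) = 0*n = 0)
1/(6497 + m((7 - 3)*(-1), -212)) = 1/(6497 + 0) = 1/6497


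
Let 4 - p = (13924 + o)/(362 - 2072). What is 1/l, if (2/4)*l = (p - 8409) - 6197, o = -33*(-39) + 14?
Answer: -57/1663613 ≈ -3.4263e-5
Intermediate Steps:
o = 1301 (o = 1287 + 14 = 1301)
p = 1471/114 (p = 4 - (13924 + 1301)/(362 - 2072) = 4 - 15225/(-1710) = 4 - 15225*(-1)/1710 = 4 - 1*(-1015/114) = 4 + 1015/114 = 1471/114 ≈ 12.904)
l = -1663613/57 (l = 2*((1471/114 - 8409) - 6197) = 2*(-957155/114 - 6197) = 2*(-1663613/114) = -1663613/57 ≈ -29186.)
1/l = 1/(-1663613/57) = -57/1663613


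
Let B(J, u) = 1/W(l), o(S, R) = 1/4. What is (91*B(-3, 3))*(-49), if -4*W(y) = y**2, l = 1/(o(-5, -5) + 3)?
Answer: 753571/4 ≈ 1.8839e+5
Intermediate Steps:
o(S, R) = 1/4
l = 4/13 (l = 1/(1/4 + 3) = 1/(13/4) = 4/13 ≈ 0.30769)
W(y) = -y**2/4
B(J, u) = -169/4 (B(J, u) = 1/(-(4/13)**2/4) = 1/(-1/4*16/169) = 1/(-4/169) = -169/4)
(91*B(-3, 3))*(-49) = (91*(-169/4))*(-49) = -15379/4*(-49) = 753571/4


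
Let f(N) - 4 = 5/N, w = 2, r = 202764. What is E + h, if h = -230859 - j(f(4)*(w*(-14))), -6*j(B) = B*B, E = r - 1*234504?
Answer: -517995/2 ≈ -2.5900e+5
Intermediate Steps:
f(N) = 4 + 5/N
E = -31740 (E = 202764 - 1*234504 = 202764 - 234504 = -31740)
j(B) = -B²/6 (j(B) = -B*B/6 = -B²/6)
h = -454515/2 (h = -230859 - (-1)*((4 + 5/4)*(2*(-14)))²/6 = -230859 - (-1)*((4 + 5*(¼))*(-28))²/6 = -230859 - (-1)*((4 + 5/4)*(-28))²/6 = -230859 - (-1)*((21/4)*(-28))²/6 = -230859 - (-1)*(-147)²/6 = -230859 - (-1)*21609/6 = -230859 - 1*(-7203/2) = -230859 + 7203/2 = -454515/2 ≈ -2.2726e+5)
E + h = -31740 - 454515/2 = -517995/2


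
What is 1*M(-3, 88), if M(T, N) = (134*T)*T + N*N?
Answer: 8950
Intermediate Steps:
M(T, N) = N² + 134*T² (M(T, N) = 134*T² + N² = N² + 134*T²)
1*M(-3, 88) = 1*(88² + 134*(-3)²) = 1*(7744 + 134*9) = 1*(7744 + 1206) = 1*8950 = 8950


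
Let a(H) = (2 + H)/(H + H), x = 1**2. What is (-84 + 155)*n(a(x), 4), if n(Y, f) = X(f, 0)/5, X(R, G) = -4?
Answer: -284/5 ≈ -56.800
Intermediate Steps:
x = 1
a(H) = (2 + H)/(2*H) (a(H) = (2 + H)/((2*H)) = (2 + H)*(1/(2*H)) = (2 + H)/(2*H))
n(Y, f) = -4/5
(-84 + 155)*n(a(x), 4) = (-84 + 155)*(-4/5) = 71*(-4/5) = -284/5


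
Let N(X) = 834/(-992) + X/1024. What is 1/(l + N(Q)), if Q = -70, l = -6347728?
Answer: -15872/100751153245 ≈ -1.5754e-7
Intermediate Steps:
N(X) = -417/496 + X/1024 (N(X) = 834*(-1/992) + X*(1/1024) = -417/496 + X/1024)
1/(l + N(Q)) = 1/(-6347728 + (-417/496 + (1/1024)*(-70))) = 1/(-6347728 + (-417/496 - 35/512)) = 1/(-6347728 - 14429/15872) = 1/(-100751153245/15872) = -15872/100751153245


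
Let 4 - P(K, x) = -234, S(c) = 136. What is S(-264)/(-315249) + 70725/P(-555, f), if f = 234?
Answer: 22295953157/75029262 ≈ 297.16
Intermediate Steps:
P(K, x) = 238 (P(K, x) = 4 - 1*(-234) = 4 + 234 = 238)
S(-264)/(-315249) + 70725/P(-555, f) = 136/(-315249) + 70725/238 = 136*(-1/315249) + 70725*(1/238) = -136/315249 + 70725/238 = 22295953157/75029262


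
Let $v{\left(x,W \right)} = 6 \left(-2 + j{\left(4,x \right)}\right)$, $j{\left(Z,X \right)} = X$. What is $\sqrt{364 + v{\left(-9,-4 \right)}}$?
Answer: $\sqrt{298} \approx 17.263$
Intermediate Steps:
$v{\left(x,W \right)} = -12 + 6 x$ ($v{\left(x,W \right)} = 6 \left(-2 + x\right) = -12 + 6 x$)
$\sqrt{364 + v{\left(-9,-4 \right)}} = \sqrt{364 + \left(-12 + 6 \left(-9\right)\right)} = \sqrt{364 - 66} = \sqrt{298}$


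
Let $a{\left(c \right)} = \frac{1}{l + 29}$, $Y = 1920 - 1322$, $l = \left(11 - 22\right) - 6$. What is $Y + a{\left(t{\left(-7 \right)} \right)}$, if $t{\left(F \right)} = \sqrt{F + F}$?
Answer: $\frac{7177}{12} \approx 598.08$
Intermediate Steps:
$l = -17$ ($l = -11 - 6 = -17$)
$t{\left(F \right)} = \sqrt{2} \sqrt{F}$ ($t{\left(F \right)} = \sqrt{2 F} = \sqrt{2} \sqrt{F}$)
$Y = 598$
$a{\left(c \right)} = \frac{1}{12}$ ($a{\left(c \right)} = \frac{1}{-17 + 29} = \frac{1}{12}$)
$Y + a{\left(t{\left(-7 \right)} \right)} = 598 + \frac{1}{12} = \frac{7177}{12}$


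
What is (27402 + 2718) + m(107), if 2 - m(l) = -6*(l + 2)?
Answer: 30776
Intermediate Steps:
m(l) = 14 + 6*l (m(l) = 2 - (-1)*6*(l + 2) = 2 - (-1)*6*(2 + l) = 2 - (-1)*(12 + 6*l) = 2 - (-12 - 6*l) = 2 + (12 + 6*l) = 14 + 6*l)
(27402 + 2718) + m(107) = (27402 + 2718) + (14 + 6*107) = 30120 + (14 + 642) = 30120 + 656 = 30776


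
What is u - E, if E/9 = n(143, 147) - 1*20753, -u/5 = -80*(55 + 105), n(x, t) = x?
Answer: 249490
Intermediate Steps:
u = 64000 (u = -(-400)*(55 + 105) = -(-400)*160 = -5*(-12800) = 64000)
E = -185490 (E = 9*(143 - 1*20753) = 9*(143 - 20753) = 9*(-20610) = -185490)
u - E = 64000 - 1*(-185490) = 64000 + 185490 = 249490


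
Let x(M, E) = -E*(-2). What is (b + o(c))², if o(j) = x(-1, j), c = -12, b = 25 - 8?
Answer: 49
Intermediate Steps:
b = 17
x(M, E) = 2*E (x(M, E) = -(-2)*E = 2*E)
o(j) = 2*j
(b + o(c))² = (17 + 2*(-12))² = (17 - 24)² = (-7)² = 49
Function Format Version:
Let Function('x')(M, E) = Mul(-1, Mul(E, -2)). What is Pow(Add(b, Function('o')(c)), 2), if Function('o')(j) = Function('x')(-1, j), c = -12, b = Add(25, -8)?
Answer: 49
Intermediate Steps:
b = 17
Function('x')(M, E) = Mul(2, E) (Function('x')(M, E) = Mul(-1, Mul(-2, E)) = Mul(2, E))
Function('o')(j) = Mul(2, j)
Pow(Add(b, Function('o')(c)), 2) = Pow(Add(17, Mul(2, -12)), 2) = Pow(Add(17, -24), 2) = Pow(-7, 2) = 49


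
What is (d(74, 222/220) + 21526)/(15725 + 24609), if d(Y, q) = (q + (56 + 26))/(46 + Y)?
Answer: 284152331/532408800 ≈ 0.53371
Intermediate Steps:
d(Y, q) = (82 + q)/(46 + Y) (d(Y, q) = (q + 82)/(46 + Y) = (82 + q)/(46 + Y))
(d(74, 222/220) + 21526)/(15725 + 24609) = ((82 + 222/220)/(46 + 74) + 21526)/(15725 + 24609) = ((82 + 222*(1/220))/120 + 21526)/40334 = ((82 + 111/110)/120 + 21526)*(1/40334) = ((1/120)*(9131/110) + 21526)*(1/40334) = (9131/13200 + 21526)*(1/40334) = (284152331/13200)*(1/40334) = 284152331/532408800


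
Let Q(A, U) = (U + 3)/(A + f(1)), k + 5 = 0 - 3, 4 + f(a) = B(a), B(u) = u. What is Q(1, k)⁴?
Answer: 625/16 ≈ 39.063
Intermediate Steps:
f(a) = -4 + a
k = -8 (k = -5 + (0 - 3) = -5 - 3 = -8)
Q(A, U) = (3 + U)/(-3 + A) (Q(A, U) = (U + 3)/(A + (-4 + 1)) = (3 + U)/(A - 3) = (3 + U)/(-3 + A))
Q(1, k)⁴ = ((3 - 8)/(-3 + 1))⁴ = (-5/(-2))⁴ = (-½*(-5))⁴ = (5/2)⁴ = 625/16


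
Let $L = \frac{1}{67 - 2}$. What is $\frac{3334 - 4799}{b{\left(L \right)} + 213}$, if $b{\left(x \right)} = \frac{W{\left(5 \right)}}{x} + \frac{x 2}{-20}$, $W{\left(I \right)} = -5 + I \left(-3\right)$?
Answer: $\frac{952250}{706551} \approx 1.3477$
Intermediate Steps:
$L = \frac{1}{65} \approx 0.015385$
$W{\left(I \right)} = -5 - 3 I$
$b{\left(x \right)} = - \frac{20}{x} - \frac{x}{10}$ ($b{\left(x \right)} = \frac{-5 - 15}{x} + \frac{x 2}{-20} = \frac{-5 - 15}{x} + 2 x \left(- \frac{1}{20}\right) = - \frac{20}{x} - \frac{x}{10}$)
$\frac{3334 - 4799}{b{\left(L \right)} + 213} = \frac{3334 - 4799}{\left(- 20 \frac{1}{\frac{1}{65}} - \frac{1}{650}\right) + 213} = - \frac{1465}{\left(\left(-20\right) 65 - \frac{1}{650}\right) + 213} = - \frac{1465}{\left(-1300 - \frac{1}{650}\right) + 213} = - \frac{1465}{- \frac{845001}{650} + 213} = - \frac{1465}{- \frac{706551}{650}} = \left(-1465\right) \left(- \frac{650}{706551}\right) = \frac{952250}{706551}$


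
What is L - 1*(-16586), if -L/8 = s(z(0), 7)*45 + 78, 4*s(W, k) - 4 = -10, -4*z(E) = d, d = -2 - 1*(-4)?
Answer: 16502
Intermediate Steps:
d = 2 (d = -2 + 4 = 2)
z(E) = -1/2 (z(E) = -1/4*2 = -1/2)
s(W, k) = -3/2 (s(W, k) = 1 + (1/4)*(-10) = 1 - 5/2 = -3/2)
L = -84 (L = -8*(-3/2*45 + 78) = -8*(-135/2 + 78) = -8*21/2 = -84)
L - 1*(-16586) = -84 - 1*(-16586) = -84 + 16586 = 16502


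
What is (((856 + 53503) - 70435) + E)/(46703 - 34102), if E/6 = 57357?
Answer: 328066/12601 ≈ 26.035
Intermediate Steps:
E = 344142 (E = 6*57357 = 344142)
(((856 + 53503) - 70435) + E)/(46703 - 34102) = (((856 + 53503) - 70435) + 344142)/(46703 - 34102) = ((54359 - 70435) + 344142)/12601 = (-16076 + 344142)*(1/12601) = 328066*(1/12601) = 328066/12601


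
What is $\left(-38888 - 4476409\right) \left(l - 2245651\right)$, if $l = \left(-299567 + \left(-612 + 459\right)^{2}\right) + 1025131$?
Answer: $6757945683366$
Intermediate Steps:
$l = 748973$ ($l = \left(-299567 + \left(-153\right)^{2}\right) + 1025131 = \left(-299567 + 23409\right) + 1025131 = -276158 + 1025131 = 748973$)
$\left(-38888 - 4476409\right) \left(l - 2245651\right) = \left(-38888 - 4476409\right) \left(748973 - 2245651\right) = \left(-4515297\right) \left(-1496678\right) = 6757945683366$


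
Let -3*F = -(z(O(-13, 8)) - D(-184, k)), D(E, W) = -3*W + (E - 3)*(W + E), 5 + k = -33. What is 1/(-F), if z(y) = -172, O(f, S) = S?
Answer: 3/41800 ≈ 7.1770e-5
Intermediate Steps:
k = -38 (k = -5 - 33 = -38)
D(E, W) = -3*W + (-3 + E)*(E + W)
F = -41800/3 (F = -(-1)*(-172 - ((-184)² - 6*(-38) - 3*(-184) - 184*(-38)))/3 = -(-1)*(-172 - (33856 + 228 + 552 + 6992))/3 = -(-1)*(-172 - 1*41628)/3 = -(-1)*(-172 - 41628)/3 = -(-1)*(-41800)/3 = -⅓*41800 = -41800/3 ≈ -13933.)
1/(-F) = 1/(-1*(-41800/3)) = 1/(41800/3) = 3/41800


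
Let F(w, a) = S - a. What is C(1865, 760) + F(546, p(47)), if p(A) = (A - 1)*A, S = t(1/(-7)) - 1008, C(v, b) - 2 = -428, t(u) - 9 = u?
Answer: -25110/7 ≈ -3587.1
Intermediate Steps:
t(u) = 9 + u
C(v, b) = -426 (C(v, b) = 2 - 428 = -426)
S = -6994/7 (S = (9 + 1/(-7)) - 1008 = (9 - ⅐) - 1008 = 62/7 - 1008 = -6994/7 ≈ -999.14)
p(A) = A*(-1 + A) (p(A) = (-1 + A)*A = A*(-1 + A))
F(w, a) = -6994/7 - a
C(1865, 760) + F(546, p(47)) = -426 + (-6994/7 - 47*(-1 + 47)) = -426 + (-6994/7 - 47*46) = -426 + (-6994/7 - 1*2162) = -426 + (-6994/7 - 2162) = -426 - 22128/7 = -25110/7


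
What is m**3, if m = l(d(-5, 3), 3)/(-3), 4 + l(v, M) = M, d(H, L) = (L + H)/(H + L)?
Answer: 1/27 ≈ 0.037037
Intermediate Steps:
d(H, L) = 1 (d(H, L) = (H + L)/(H + L) = 1)
l(v, M) = -4 + M
m = 1/3 (m = (-4 + 3)/(-3) = -1*(-1/3) = 1/3 ≈ 0.33333)
m**3 = (1/3)**3 = 1/27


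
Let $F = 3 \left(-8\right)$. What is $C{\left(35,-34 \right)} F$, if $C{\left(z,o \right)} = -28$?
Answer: $672$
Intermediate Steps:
$F = -24$
$C{\left(35,-34 \right)} F = \left(-28\right) \left(-24\right) = 672$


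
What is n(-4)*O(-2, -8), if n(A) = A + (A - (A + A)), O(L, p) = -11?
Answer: 0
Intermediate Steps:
n(A) = 0 (n(A) = A + (A - 2*A) = A - A = 0)
n(-4)*O(-2, -8) = 0*(-11) = 0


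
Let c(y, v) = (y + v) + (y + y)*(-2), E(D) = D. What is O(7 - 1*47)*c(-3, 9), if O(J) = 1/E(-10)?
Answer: -9/5 ≈ -1.8000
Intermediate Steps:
c(y, v) = v - 3*y (c(y, v) = (v + y) + (2*y)*(-2) = (v + y) - 4*y = v - 3*y)
O(J) = -1/10 (O(J) = 1/(-10) = -1/10)
O(7 - 1*47)*c(-3, 9) = -(9 - 3*(-3))/10 = -(9 + 9)/10 = -1/10*18 = -9/5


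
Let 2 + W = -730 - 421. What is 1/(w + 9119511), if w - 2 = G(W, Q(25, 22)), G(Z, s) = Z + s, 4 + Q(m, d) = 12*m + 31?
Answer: 1/9118687 ≈ 1.0966e-7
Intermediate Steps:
W = -1153 (W = -2 + (-730 - 421) = -2 - 1151 = -1153)
Q(m, d) = 27 + 12*m (Q(m, d) = -4 + (12*m + 31) = -4 + (31 + 12*m) = 27 + 12*m)
w = -824 (w = 2 + (-1153 + (27 + 12*25)) = 2 + (-1153 + (27 + 300)) = 2 + (-1153 + 327) = 2 - 826 = -824)
1/(w + 9119511) = 1/(-824 + 9119511) = 1/9118687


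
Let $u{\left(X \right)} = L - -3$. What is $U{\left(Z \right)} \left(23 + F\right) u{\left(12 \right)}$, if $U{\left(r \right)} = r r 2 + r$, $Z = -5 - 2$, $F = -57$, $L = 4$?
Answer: $-21658$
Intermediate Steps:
$u{\left(X \right)} = 7$ ($u{\left(X \right)} = 4 - -3 = 4 + 3 = 7$)
$Z = -7$ ($Z = -5 - 2 = -7$)
$U{\left(r \right)} = r + 2 r^{2}$ ($U{\left(r \right)} = r^{2} \cdot 2 + r = 2 r^{2} + r = r + 2 r^{2}$)
$U{\left(Z \right)} \left(23 + F\right) u{\left(12 \right)} = - 7 \left(1 + 2 \left(-7\right)\right) \left(23 - 57\right) 7 = - 7 \left(1 - 14\right) \left(-34\right) 7 = \left(-7\right) \left(-13\right) \left(-34\right) 7 = 91 \left(-34\right) 7 = \left(-3094\right) 7 = -21658$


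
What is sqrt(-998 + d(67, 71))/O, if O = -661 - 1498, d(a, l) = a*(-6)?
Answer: -10*I*sqrt(14)/2159 ≈ -0.01733*I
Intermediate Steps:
d(a, l) = -6*a
O = -2159
sqrt(-998 + d(67, 71))/O = sqrt(-998 - 6*67)/(-2159) = sqrt(-998 - 402)*(-1/2159) = sqrt(-1400)*(-1/2159) = (10*I*sqrt(14))*(-1/2159) = -10*I*sqrt(14)/2159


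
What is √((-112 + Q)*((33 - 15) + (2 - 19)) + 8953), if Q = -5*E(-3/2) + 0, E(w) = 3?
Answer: √8826 ≈ 93.947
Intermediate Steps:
Q = -15 (Q = -5*3 + 0 = -15 + 0 = -15)
√((-112 + Q)*((33 - 15) + (2 - 19)) + 8953) = √((-112 - 15)*((33 - 15) + (2 - 19)) + 8953) = √(-127*(18 - 17) + 8953) = √(-127*1 + 8953) = √(-127 + 8953) = √8826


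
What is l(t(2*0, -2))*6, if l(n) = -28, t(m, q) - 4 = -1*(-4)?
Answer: -168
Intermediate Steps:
t(m, q) = 8 (t(m, q) = 4 - 1*(-4) = 4 + 4 = 8)
l(t(2*0, -2))*6 = -28*6 = -168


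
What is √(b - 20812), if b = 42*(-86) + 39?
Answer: I*√24385 ≈ 156.16*I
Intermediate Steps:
b = -3573 (b = -3612 + 39 = -3573)
√(b - 20812) = √(-3573 - 20812) = √(-24385) = I*√24385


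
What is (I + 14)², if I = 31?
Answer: 2025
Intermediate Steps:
(I + 14)² = (31 + 14)² = 45² = 2025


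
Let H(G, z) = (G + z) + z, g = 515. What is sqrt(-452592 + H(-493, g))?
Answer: I*sqrt(452055) ≈ 672.35*I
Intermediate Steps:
H(G, z) = G + 2*z
sqrt(-452592 + H(-493, g)) = sqrt(-452592 + (-493 + 2*515)) = sqrt(-452592 + (-493 + 1030)) = sqrt(-452592 + 537) = sqrt(-452055) = I*sqrt(452055)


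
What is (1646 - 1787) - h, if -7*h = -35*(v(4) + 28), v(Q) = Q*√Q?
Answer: -321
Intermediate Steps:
v(Q) = Q^(3/2)
h = 180 (h = -(-5)*(4^(3/2) + 28) = -(-5)*(8 + 28) = -(-5)*36 = -⅐*(-1260) = 180)
(1646 - 1787) - h = (1646 - 1787) - 1*180 = -141 - 180 = -321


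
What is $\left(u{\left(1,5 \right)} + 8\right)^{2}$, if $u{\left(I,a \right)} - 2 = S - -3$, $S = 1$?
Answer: $196$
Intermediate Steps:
$u{\left(I,a \right)} = 6$ ($u{\left(I,a \right)} = 2 + \left(1 - -3\right) = 2 + \left(1 + 3\right) = 2 + 4 = 6$)
$\left(u{\left(1,5 \right)} + 8\right)^{2} = \left(6 + 8\right)^{2} = 14^{2} = 196$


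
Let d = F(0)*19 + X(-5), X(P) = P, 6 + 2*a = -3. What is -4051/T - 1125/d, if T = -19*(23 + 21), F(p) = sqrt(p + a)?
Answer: 22769249/2757964 + 64125*I*sqrt(2)/3299 ≈ 8.2558 + 27.489*I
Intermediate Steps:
a = -9/2 (a = -3 + (1/2)*(-3) = -3 - 3/2 = -9/2 ≈ -4.5000)
F(p) = sqrt(-9/2 + p) (F(p) = sqrt(p - 9/2) = sqrt(-9/2 + p))
d = -5 + 57*I*sqrt(2)/2 (d = (sqrt(-18 + 4*0)/2)*19 - 5 = (sqrt(-18 + 0)/2)*19 - 5 = (sqrt(-18)/2)*19 - 5 = ((3*I*sqrt(2))/2)*19 - 5 = (3*I*sqrt(2)/2)*19 - 5 = 57*I*sqrt(2)/2 - 5 = -5 + 57*I*sqrt(2)/2 ≈ -5.0 + 40.305*I)
T = -836 (T = -19*44 = -836)
-4051/T - 1125/d = -4051/(-836) - 1125/(-5 + 57*I*sqrt(2)/2) = -4051*(-1/836) - 1125/(-5 + 57*I*sqrt(2)/2) = 4051/836 - 1125/(-5 + 57*I*sqrt(2)/2)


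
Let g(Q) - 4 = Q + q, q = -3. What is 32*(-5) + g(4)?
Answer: -155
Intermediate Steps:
g(Q) = 1 + Q (g(Q) = 4 + (Q - 3) = 4 + (-3 + Q) = 1 + Q)
32*(-5) + g(4) = 32*(-5) + (1 + 4) = -160 + 5 = -155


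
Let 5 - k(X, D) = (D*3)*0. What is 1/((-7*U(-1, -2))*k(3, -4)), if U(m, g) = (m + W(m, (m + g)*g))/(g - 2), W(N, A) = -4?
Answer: -4/175 ≈ -0.022857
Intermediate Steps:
k(X, D) = 5 (k(X, D) = 5 - D*3*0 = 5 - 3*D*0 = 5 - 1*0 = 5 + 0 = 5)
U(m, g) = (-4 + m)/(-2 + g) (U(m, g) = (m - 4)/(g - 2) = (-4 + m)/(-2 + g))
1/((-7*U(-1, -2))*k(3, -4)) = 1/(-7*(-4 - 1)/(-2 - 2)*5) = 1/(-7*(-5)/(-4)*5) = 1/(-(-7)*(-5)/4*5) = 1/(-7*5/4*5) = 1/(-35/4*5) = 1/(-175/4) = -4/175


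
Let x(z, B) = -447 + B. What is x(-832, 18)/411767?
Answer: -429/411767 ≈ -0.0010419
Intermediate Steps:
x(-832, 18)/411767 = (-447 + 18)/411767 = -429*1/411767 = -429/411767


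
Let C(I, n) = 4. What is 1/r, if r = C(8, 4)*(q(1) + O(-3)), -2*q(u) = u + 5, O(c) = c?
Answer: -1/24 ≈ -0.041667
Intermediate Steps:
q(u) = -5/2 - u/2 (q(u) = -(u + 5)/2 = -(5 + u)/2 = -5/2 - u/2)
r = -24 (r = 4*((-5/2 - ½*1) - 3) = 4*((-5/2 - ½) - 3) = 4*(-3 - 3) = 4*(-6) = -24)
1/r = 1/(-24) = -1/24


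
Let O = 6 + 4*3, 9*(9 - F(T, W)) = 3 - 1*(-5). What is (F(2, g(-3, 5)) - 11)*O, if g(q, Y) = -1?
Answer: -52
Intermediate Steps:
F(T, W) = 73/9 (F(T, W) = 9 - (3 - 1*(-5))/9 = 9 - (3 + 5)/9 = 9 - 1/9*8 = 9 - 8/9 = 73/9)
O = 18 (O = 6 + 12 = 18)
(F(2, g(-3, 5)) - 11)*O = (73/9 - 11)*18 = -26/9*18 = -52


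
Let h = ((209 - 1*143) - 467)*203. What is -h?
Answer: 81403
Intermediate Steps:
h = -81403 (h = ((209 - 143) - 467)*203 = (66 - 467)*203 = -401*203 = -81403)
-h = -1*(-81403) = 81403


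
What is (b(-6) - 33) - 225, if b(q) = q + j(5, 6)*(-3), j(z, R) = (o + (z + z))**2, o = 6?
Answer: -1032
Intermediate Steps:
j(z, R) = (6 + 2*z)**2 (j(z, R) = (6 + (z + z))**2 = (6 + 2*z)**2)
b(q) = -768 + q (b(q) = q + (4*(3 + 5)**2)*(-3) = q + (4*8**2)*(-3) = q + (4*64)*(-3) = q + 256*(-3) = q - 768 = -768 + q)
(b(-6) - 33) - 225 = ((-768 - 6) - 33) - 225 = (-774 - 33) - 225 = -807 - 225 = -1032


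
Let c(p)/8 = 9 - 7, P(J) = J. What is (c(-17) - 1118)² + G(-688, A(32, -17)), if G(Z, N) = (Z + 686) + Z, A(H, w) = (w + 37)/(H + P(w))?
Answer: 1213714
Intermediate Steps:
A(H, w) = (37 + w)/(H + w) (A(H, w) = (w + 37)/(H + w) = (37 + w)/(H + w))
c(p) = 16 (c(p) = 8*(9 - 7) = 8*2 = 16)
G(Z, N) = 686 + 2*Z (G(Z, N) = (686 + Z) + Z = 686 + 2*Z)
(c(-17) - 1118)² + G(-688, A(32, -17)) = (16 - 1118)² + (686 + 2*(-688)) = (-1102)² + (686 - 1376) = 1214404 - 690 = 1213714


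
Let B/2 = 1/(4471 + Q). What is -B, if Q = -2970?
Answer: -2/1501 ≈ -0.0013324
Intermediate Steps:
B = 2/1501 (B = 2/(4471 - 2970) = 2/1501 ≈ 0.0013324)
-B = -1*2/1501 = -2/1501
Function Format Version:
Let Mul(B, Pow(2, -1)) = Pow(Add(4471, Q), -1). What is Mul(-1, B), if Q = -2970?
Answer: Rational(-2, 1501) ≈ -0.0013324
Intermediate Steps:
B = Rational(2, 1501) (B = Mul(2, Pow(Add(4471, -2970), -1)) = Mul(2, Pow(1501, -1)) = Mul(2, Rational(1, 1501)) = Rational(2, 1501) ≈ 0.0013324)
Mul(-1, B) = Mul(-1, Rational(2, 1501)) = Rational(-2, 1501)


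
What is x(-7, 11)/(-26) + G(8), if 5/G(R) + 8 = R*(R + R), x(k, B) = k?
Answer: 97/312 ≈ 0.31090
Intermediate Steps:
G(R) = 5/(-8 + 2*R**2) (G(R) = 5/(-8 + R*(R + R)) = 5/(-8 + R*(2*R)) = 5/(-8 + 2*R**2))
x(-7, 11)/(-26) + G(8) = -7/(-26) + 5/(2*(-4 + 8**2)) = -1/26*(-7) + 5/(2*(-4 + 64)) = 7/26 + (5/2)/60 = 7/26 + (5/2)*(1/60) = 7/26 + 1/24 = 97/312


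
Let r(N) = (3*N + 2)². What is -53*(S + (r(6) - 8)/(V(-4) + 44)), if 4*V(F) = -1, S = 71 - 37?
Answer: -56922/25 ≈ -2276.9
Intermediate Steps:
S = 34
r(N) = (2 + 3*N)²
V(F) = -¼ (V(F) = (¼)*(-1) = -¼)
-53*(S + (r(6) - 8)/(V(-4) + 44)) = -53*(34 + ((2 + 3*6)² - 8)/(-¼ + 44)) = -53*(34 + ((2 + 18)² - 8)/(175/4)) = -53*(34 + (20² - 8)*(4/175)) = -53*(34 + (400 - 8)*(4/175)) = -53*(34 + 392*(4/175)) = -53*(34 + 224/25) = -53*1074/25 = -56922/25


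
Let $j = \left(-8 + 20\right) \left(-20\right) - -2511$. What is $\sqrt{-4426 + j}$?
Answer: $i \sqrt{2155} \approx 46.422 i$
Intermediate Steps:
$j = 2271$ ($j = 12 \left(-20\right) + 2511 = -240 + 2511 = 2271$)
$\sqrt{-4426 + j} = \sqrt{-4426 + 2271} = \sqrt{-2155} = i \sqrt{2155}$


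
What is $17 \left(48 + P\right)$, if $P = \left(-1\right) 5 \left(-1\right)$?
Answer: $901$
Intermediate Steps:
$P = 5$ ($P = \left(-5\right) \left(-1\right) = 5$)
$17 \left(48 + P\right) = 17 \left(48 + 5\right) = 17 \cdot 53 = 901$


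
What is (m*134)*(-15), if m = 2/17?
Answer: -4020/17 ≈ -236.47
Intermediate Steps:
m = 2/17 (m = 2*(1/17) = 2/17 ≈ 0.11765)
(m*134)*(-15) = ((2/17)*134)*(-15) = (268/17)*(-15) = -4020/17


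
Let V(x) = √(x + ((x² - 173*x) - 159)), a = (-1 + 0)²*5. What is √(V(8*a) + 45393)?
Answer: √(45393 + 7*I*√111) ≈ 213.06 + 0.173*I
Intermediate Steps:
a = 5 (a = (-1)²*5 = 1*5 = 5)
V(x) = √(-159 + x² - 172*x) (V(x) = √(x + (-159 + x² - 173*x)) = √(-159 + x² - 172*x))
√(V(8*a) + 45393) = √(√(-159 + (8*5)² - 1376*5) + 45393) = √(√(-159 + 40² - 172*40) + 45393) = √(√(-159 + 1600 - 6880) + 45393) = √(√(-5439) + 45393) = √(7*I*√111 + 45393) = √(45393 + 7*I*√111)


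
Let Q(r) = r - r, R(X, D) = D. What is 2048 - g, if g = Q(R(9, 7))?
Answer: 2048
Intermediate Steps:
Q(r) = 0
g = 0
2048 - g = 2048 - 1*0 = 2048 + 0 = 2048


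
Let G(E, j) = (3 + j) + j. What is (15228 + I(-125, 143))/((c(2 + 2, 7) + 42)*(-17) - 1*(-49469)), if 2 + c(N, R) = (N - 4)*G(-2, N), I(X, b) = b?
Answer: 15371/48789 ≈ 0.31505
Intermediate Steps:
G(E, j) = 3 + 2*j
c(N, R) = -2 + (-4 + N)*(3 + 2*N) (c(N, R) = -2 + (N - 4)*(3 + 2*N) = -2 + (-4 + N)*(3 + 2*N))
(15228 + I(-125, 143))/((c(2 + 2, 7) + 42)*(-17) - 1*(-49469)) = (15228 + 143)/(((-14 - 5*(2 + 2) + 2*(2 + 2)²) + 42)*(-17) - 1*(-49469)) = 15371/(((-14 - 5*4 + 2*4²) + 42)*(-17) + 49469) = 15371/(((-14 - 20 + 2*16) + 42)*(-17) + 49469) = 15371/(((-14 - 20 + 32) + 42)*(-17) + 49469) = 15371/((-2 + 42)*(-17) + 49469) = 15371/(40*(-17) + 49469) = 15371/(-680 + 49469) = 15371/48789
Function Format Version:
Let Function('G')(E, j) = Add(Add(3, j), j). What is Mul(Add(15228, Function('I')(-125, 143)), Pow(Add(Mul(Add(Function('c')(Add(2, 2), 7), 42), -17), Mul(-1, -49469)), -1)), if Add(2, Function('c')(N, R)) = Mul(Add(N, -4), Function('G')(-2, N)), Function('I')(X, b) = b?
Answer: Rational(15371, 48789) ≈ 0.31505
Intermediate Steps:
Function('G')(E, j) = Add(3, Mul(2, j))
Function('c')(N, R) = Add(-2, Mul(Add(-4, N), Add(3, Mul(2, N)))) (Function('c')(N, R) = Add(-2, Mul(Add(N, -4), Add(3, Mul(2, N)))) = Add(-2, Mul(Add(-4, N), Add(3, Mul(2, N)))))
Mul(Add(15228, Function('I')(-125, 143)), Pow(Add(Mul(Add(Function('c')(Add(2, 2), 7), 42), -17), Mul(-1, -49469)), -1)) = Mul(Add(15228, 143), Pow(Add(Mul(Add(Add(-14, Mul(-5, Add(2, 2)), Mul(2, Pow(Add(2, 2), 2))), 42), -17), Mul(-1, -49469)), -1)) = Mul(15371, Pow(Add(Mul(Add(Add(-14, Mul(-5, 4), Mul(2, Pow(4, 2))), 42), -17), 49469), -1)) = Mul(15371, Pow(Add(Mul(Add(Add(-14, -20, Mul(2, 16)), 42), -17), 49469), -1)) = Mul(15371, Pow(Add(Mul(Add(Add(-14, -20, 32), 42), -17), 49469), -1)) = Mul(15371, Pow(Add(Mul(Add(-2, 42), -17), 49469), -1)) = Mul(15371, Pow(Add(Mul(40, -17), 49469), -1)) = Mul(15371, Pow(Add(-680, 49469), -1)) = Mul(15371, Pow(48789, -1)) = Mul(15371, Rational(1, 48789)) = Rational(15371, 48789)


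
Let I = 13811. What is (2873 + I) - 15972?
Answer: 712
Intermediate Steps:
(2873 + I) - 15972 = (2873 + 13811) - 15972 = 16684 - 15972 = 712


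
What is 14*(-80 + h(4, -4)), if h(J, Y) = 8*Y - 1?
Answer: -1582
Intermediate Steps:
h(J, Y) = -1 + 8*Y
14*(-80 + h(4, -4)) = 14*(-80 + (-1 + 8*(-4))) = 14*(-80 + (-1 - 32)) = 14*(-80 - 33) = 14*(-113) = -1582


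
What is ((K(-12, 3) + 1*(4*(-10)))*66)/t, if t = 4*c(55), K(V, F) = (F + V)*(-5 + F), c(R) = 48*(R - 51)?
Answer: -121/64 ≈ -1.8906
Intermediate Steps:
c(R) = -2448 + 48*R (c(R) = 48*(-51 + R) = -2448 + 48*R)
K(V, F) = (-5 + F)*(F + V)
t = 768 (t = 4*(-2448 + 48*55) = 4*(-2448 + 2640) = 4*192 = 768)
((K(-12, 3) + 1*(4*(-10)))*66)/t = (((3² - 5*3 - 5*(-12) + 3*(-12)) + 1*(4*(-10)))*66)/768 = (((9 - 15 + 60 - 36) + 1*(-40))*66)*(1/768) = ((18 - 40)*66)*(1/768) = -22*66*(1/768) = -1452*1/768 = -121/64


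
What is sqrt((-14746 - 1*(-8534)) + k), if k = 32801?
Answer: sqrt(26589) ≈ 163.06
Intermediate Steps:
sqrt((-14746 - 1*(-8534)) + k) = sqrt((-14746 - 1*(-8534)) + 32801) = sqrt((-14746 + 8534) + 32801) = sqrt(-6212 + 32801) = sqrt(26589)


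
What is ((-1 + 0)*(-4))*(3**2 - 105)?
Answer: -384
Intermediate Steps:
((-1 + 0)*(-4))*(3**2 - 105) = (-1*(-4))*(9 - 105) = 4*(-96) = -384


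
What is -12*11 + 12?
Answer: -120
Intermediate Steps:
-12*11 + 12 = -132 + 12 = -120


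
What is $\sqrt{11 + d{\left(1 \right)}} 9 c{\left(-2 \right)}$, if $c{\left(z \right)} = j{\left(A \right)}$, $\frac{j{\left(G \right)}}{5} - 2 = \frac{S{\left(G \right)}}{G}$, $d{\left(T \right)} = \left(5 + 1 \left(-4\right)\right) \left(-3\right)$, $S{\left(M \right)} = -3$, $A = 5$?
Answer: $126 \sqrt{2} \approx 178.19$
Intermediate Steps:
$d{\left(T \right)} = -3$ ($d{\left(T \right)} = \left(5 - 4\right) \left(-3\right) = 1 \left(-3\right) = -3$)
$j{\left(G \right)} = 10 - \frac{15}{G}$ ($j{\left(G \right)} = 10 + 5 \left(- \frac{3}{G}\right) = 10 - \frac{15}{G}$)
$c{\left(z \right)} = 7$ ($c{\left(z \right)} = 10 - \frac{15}{5} = 10 - 3 = 7$)
$\sqrt{11 + d{\left(1 \right)}} 9 c{\left(-2 \right)} = \sqrt{11 - 3} \cdot 9 \cdot 7 = \sqrt{8} \cdot 9 \cdot 7 = 2 \sqrt{2} \cdot 9 \cdot 7 = 18 \sqrt{2} \cdot 7 = 126 \sqrt{2}$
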